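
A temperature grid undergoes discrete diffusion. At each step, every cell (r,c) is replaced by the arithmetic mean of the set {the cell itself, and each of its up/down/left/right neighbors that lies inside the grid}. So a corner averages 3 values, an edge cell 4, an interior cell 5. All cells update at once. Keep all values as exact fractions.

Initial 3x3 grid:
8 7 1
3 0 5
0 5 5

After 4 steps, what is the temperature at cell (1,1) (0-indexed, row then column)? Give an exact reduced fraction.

Answer: 451/125

Derivation:
Step 1: cell (1,1) = 4
Step 2: cell (1,1) = 16/5
Step 3: cell (1,1) = 96/25
Step 4: cell (1,1) = 451/125
Full grid after step 4:
  3727/960 173887/43200 100349/25920
  643673/172800 451/125 655873/172800
  86659/25920 303349/86400 30073/8640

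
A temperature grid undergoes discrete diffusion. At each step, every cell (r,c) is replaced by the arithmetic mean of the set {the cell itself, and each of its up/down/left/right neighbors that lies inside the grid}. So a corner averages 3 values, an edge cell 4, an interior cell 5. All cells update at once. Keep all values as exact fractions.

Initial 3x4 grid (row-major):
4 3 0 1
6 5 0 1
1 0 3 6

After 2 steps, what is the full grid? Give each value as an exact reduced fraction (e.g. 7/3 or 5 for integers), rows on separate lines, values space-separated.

Answer: 34/9 167/60 97/60 11/9
101/30 277/100 197/100 39/20
103/36 289/120 289/120 91/36

Derivation:
After step 1:
  13/3 3 1 2/3
  4 14/5 9/5 2
  7/3 9/4 9/4 10/3
After step 2:
  34/9 167/60 97/60 11/9
  101/30 277/100 197/100 39/20
  103/36 289/120 289/120 91/36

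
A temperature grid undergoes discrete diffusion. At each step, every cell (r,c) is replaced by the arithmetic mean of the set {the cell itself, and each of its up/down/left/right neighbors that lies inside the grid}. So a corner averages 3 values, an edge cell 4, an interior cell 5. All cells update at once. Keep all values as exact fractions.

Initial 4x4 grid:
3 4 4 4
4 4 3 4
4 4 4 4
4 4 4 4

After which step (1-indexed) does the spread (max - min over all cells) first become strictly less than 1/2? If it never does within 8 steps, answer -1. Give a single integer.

Answer: 1

Derivation:
Step 1: max=4, min=11/3, spread=1/3
  -> spread < 1/2 first at step 1
Step 2: max=4, min=67/18, spread=5/18
Step 3: max=191/48, min=8113/2160, spread=241/1080
Step 4: max=47501/12000, min=245251/64800, spread=3517/20250
Step 5: max=283709/72000, min=7384921/1944000, spread=137611/972000
Step 6: max=565979/144000, min=44491427/11664000, spread=169109/1458000
Step 7: max=1270290157/324000000, min=6690779173/1749600000, spread=421969187/4374000000
Step 8: max=38034372757/9720000000, min=201214831111/52488000000, spread=5213477221/65610000000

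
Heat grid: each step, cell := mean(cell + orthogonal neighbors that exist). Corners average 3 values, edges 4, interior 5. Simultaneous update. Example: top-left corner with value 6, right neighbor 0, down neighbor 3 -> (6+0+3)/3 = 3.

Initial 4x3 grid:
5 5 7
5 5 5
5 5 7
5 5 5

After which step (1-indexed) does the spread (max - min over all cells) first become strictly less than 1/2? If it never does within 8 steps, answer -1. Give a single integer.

Step 1: max=6, min=5, spread=1
Step 2: max=103/18, min=5, spread=13/18
Step 3: max=20057/3600, min=507/100, spread=361/720
Step 4: max=355969/64800, min=13861/2700, spread=4661/12960
  -> spread < 1/2 first at step 4
Step 5: max=17598863/3240000, min=5596621/1080000, spread=809/3240
Step 6: max=1260490399/233280000, min=50635301/9720000, spread=1809727/9331200
Step 7: max=75228447941/13996800000, min=381700573/72900000, spread=77677517/559872000
Step 8: max=4500938394319/839808000000, min=30619066451/5832000000, spread=734342603/6718464000

Answer: 4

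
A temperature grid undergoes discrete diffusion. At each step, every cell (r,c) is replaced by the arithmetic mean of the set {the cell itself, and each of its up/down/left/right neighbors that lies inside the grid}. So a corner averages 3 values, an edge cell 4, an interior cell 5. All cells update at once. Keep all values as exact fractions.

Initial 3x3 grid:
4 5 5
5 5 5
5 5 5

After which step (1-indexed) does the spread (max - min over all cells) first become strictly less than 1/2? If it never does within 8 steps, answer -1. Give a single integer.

Answer: 1

Derivation:
Step 1: max=5, min=14/3, spread=1/3
  -> spread < 1/2 first at step 1
Step 2: max=5, min=85/18, spread=5/18
Step 3: max=5, min=1039/216, spread=41/216
Step 4: max=1789/360, min=62669/12960, spread=347/2592
Step 5: max=17843/3600, min=3781063/777600, spread=2921/31104
Step 6: max=2134517/432000, min=227451461/46656000, spread=24611/373248
Step 7: max=47943259/9720000, min=13678077967/2799360000, spread=207329/4478976
Step 8: max=2553198401/518400000, min=821778047549/167961600000, spread=1746635/53747712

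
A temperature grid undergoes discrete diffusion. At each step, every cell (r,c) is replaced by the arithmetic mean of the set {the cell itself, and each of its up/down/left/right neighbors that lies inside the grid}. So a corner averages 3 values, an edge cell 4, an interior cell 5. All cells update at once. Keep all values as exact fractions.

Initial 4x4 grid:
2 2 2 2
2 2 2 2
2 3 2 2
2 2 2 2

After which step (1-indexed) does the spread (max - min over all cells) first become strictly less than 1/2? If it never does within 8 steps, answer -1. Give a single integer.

Answer: 1

Derivation:
Step 1: max=9/4, min=2, spread=1/4
  -> spread < 1/2 first at step 1
Step 2: max=111/50, min=2, spread=11/50
Step 3: max=5167/2400, min=2, spread=367/2400
Step 4: max=23171/10800, min=1213/600, spread=1337/10800
Step 5: max=689669/324000, min=36469/18000, spread=33227/324000
Step 6: max=20654327/9720000, min=220049/108000, spread=849917/9720000
Step 7: max=616914347/291600000, min=3308533/1620000, spread=21378407/291600000
Step 8: max=18462462371/8748000000, min=995688343/486000000, spread=540072197/8748000000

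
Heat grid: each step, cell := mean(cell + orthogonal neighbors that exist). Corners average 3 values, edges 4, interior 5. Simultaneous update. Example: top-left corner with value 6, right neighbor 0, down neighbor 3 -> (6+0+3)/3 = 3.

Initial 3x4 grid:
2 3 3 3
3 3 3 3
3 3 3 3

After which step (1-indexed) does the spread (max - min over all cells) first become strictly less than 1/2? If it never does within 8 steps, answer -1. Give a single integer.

Step 1: max=3, min=8/3, spread=1/3
  -> spread < 1/2 first at step 1
Step 2: max=3, min=49/18, spread=5/18
Step 3: max=3, min=607/216, spread=41/216
Step 4: max=3, min=73543/25920, spread=4217/25920
Step 5: max=21521/7200, min=4456451/1555200, spread=38417/311040
Step 6: max=429403/144000, min=268735789/93312000, spread=1903471/18662400
Step 7: max=12844241/4320000, min=16195170911/5598720000, spread=18038617/223948800
Step 8: max=1153473241/388800000, min=974501417149/335923200000, spread=883978523/13436928000

Answer: 1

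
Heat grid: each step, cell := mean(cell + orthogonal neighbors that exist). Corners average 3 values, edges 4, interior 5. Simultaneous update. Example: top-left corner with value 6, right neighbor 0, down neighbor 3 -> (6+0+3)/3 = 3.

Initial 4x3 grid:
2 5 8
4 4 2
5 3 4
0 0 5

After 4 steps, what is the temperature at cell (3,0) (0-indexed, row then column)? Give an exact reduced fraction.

Step 1: cell (3,0) = 5/3
Step 2: cell (3,0) = 20/9
Step 3: cell (3,0) = 5467/2160
Step 4: cell (3,0) = 174943/64800
Full grid after step 4:
  509711/129600 3534469/864000 183487/43200
  769621/216000 1363481/360000 141041/36000
  661381/216000 573853/180000 13639/4000
  174943/64800 152749/54000 16189/5400

Answer: 174943/64800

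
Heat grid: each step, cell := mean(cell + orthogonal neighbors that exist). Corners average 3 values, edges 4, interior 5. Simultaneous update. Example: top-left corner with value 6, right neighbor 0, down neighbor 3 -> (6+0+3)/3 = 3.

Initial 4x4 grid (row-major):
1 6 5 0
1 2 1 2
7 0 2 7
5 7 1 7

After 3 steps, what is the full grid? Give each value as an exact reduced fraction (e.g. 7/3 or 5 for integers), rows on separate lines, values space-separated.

Answer: 607/216 257/90 598/225 3007/1080
449/144 8153/3000 8641/3000 10363/3600
12409/3600 2093/600 3179/1000 4337/1200
4543/1080 6827/1800 2401/600 1417/360

Derivation:
After step 1:
  8/3 7/2 3 7/3
  11/4 2 12/5 5/2
  13/4 18/5 11/5 9/2
  19/3 13/4 17/4 5
After step 2:
  107/36 67/24 337/120 47/18
  8/3 57/20 121/50 44/15
  239/60 143/50 339/100 71/20
  77/18 523/120 147/40 55/12
After step 3:
  607/216 257/90 598/225 3007/1080
  449/144 8153/3000 8641/3000 10363/3600
  12409/3600 2093/600 3179/1000 4337/1200
  4543/1080 6827/1800 2401/600 1417/360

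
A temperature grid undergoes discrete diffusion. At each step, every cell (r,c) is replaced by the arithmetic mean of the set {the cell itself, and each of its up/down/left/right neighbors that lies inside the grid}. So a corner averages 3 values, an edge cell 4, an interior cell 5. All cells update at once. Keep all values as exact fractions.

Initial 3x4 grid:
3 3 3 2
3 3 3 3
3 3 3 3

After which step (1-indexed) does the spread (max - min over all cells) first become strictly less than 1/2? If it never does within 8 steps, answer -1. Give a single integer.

Step 1: max=3, min=8/3, spread=1/3
  -> spread < 1/2 first at step 1
Step 2: max=3, min=49/18, spread=5/18
Step 3: max=3, min=607/216, spread=41/216
Step 4: max=3, min=73543/25920, spread=4217/25920
Step 5: max=21521/7200, min=4456451/1555200, spread=38417/311040
Step 6: max=429403/144000, min=268735789/93312000, spread=1903471/18662400
Step 7: max=12844241/4320000, min=16195170911/5598720000, spread=18038617/223948800
Step 8: max=1153473241/388800000, min=974501417149/335923200000, spread=883978523/13436928000

Answer: 1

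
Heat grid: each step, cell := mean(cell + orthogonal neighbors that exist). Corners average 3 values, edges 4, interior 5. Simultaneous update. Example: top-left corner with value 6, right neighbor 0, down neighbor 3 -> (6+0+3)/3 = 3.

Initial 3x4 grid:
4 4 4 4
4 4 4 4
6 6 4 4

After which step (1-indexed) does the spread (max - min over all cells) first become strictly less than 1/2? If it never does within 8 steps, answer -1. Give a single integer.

Answer: 5

Derivation:
Step 1: max=16/3, min=4, spread=4/3
Step 2: max=89/18, min=4, spread=17/18
Step 3: max=644/135, min=4, spread=104/135
Step 4: max=300449/64800, min=3647/900, spread=7573/12960
Step 5: max=17721001/3888000, min=55217/13500, spread=363701/777600
  -> spread < 1/2 first at step 5
Step 6: max=1048973999/233280000, min=1487413/360000, spread=681043/1866240
Step 7: max=62356537141/13996800000, min=404682089/97200000, spread=163292653/559872000
Step 8: max=3714059884319/839808000000, min=12221139163/2916000000, spread=1554974443/6718464000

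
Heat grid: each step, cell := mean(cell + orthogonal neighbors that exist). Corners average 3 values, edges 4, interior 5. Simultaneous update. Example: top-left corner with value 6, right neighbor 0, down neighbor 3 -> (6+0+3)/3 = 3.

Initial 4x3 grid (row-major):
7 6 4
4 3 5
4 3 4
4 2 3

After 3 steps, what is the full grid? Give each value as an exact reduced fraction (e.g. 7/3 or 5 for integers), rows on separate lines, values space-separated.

Answer: 10477/2160 8491/1800 3329/720
31429/7200 1612/375 9943/2400
27299/7200 5423/1500 2911/800
7337/2160 1499/450 2369/720

Derivation:
After step 1:
  17/3 5 5
  9/2 21/5 4
  15/4 16/5 15/4
  10/3 3 3
After step 2:
  91/18 149/30 14/3
  1087/240 209/50 339/80
  887/240 179/50 279/80
  121/36 47/15 13/4
After step 3:
  10477/2160 8491/1800 3329/720
  31429/7200 1612/375 9943/2400
  27299/7200 5423/1500 2911/800
  7337/2160 1499/450 2369/720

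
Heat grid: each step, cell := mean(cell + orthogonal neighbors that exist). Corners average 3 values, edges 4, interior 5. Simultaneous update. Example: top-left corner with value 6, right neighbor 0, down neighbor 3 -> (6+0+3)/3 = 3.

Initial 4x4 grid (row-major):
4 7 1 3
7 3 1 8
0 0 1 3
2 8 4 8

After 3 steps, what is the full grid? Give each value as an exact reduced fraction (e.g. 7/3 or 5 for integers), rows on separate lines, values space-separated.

After step 1:
  6 15/4 3 4
  7/2 18/5 14/5 15/4
  9/4 12/5 9/5 5
  10/3 7/2 21/4 5
After step 2:
  53/12 327/80 271/80 43/12
  307/80 321/100 299/100 311/80
  689/240 271/100 69/20 311/80
  109/36 869/240 311/80 61/12
After step 3:
  1481/360 9061/2400 8429/2400 1303/360
  2867/800 3367/1000 677/200 8609/2400
  22403/7200 9517/3000 677/200 1957/480
  3427/1080 23843/7200 385/96 1543/360

Answer: 1481/360 9061/2400 8429/2400 1303/360
2867/800 3367/1000 677/200 8609/2400
22403/7200 9517/3000 677/200 1957/480
3427/1080 23843/7200 385/96 1543/360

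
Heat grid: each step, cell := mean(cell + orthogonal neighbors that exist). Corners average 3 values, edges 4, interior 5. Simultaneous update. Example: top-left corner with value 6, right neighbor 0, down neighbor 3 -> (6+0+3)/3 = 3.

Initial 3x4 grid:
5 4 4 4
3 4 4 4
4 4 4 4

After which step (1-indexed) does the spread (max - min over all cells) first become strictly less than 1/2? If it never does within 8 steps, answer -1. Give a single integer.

Answer: 2

Derivation:
Step 1: max=17/4, min=11/3, spread=7/12
Step 2: max=49/12, min=58/15, spread=13/60
  -> spread < 1/2 first at step 2
Step 3: max=9701/2400, min=523/135, spread=3629/21600
Step 4: max=96469/24000, min=127199/32400, spread=60683/648000
Step 5: max=866189/216000, min=3822053/972000, spread=30319/388800
Step 6: max=25929233/6480000, min=230279047/58320000, spread=61681/1166400
Step 7: max=777430361/194400000, min=6917852299/1749600000, spread=1580419/34992000
Step 8: max=46588774099/11664000000, min=415770082391/104976000000, spread=7057769/209952000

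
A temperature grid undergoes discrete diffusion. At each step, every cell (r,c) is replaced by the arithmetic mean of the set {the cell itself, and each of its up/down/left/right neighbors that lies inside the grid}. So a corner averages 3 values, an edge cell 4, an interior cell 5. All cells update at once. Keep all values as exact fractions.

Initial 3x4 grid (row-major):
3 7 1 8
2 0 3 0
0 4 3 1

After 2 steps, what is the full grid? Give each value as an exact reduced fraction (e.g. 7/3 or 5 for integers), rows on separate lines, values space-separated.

Answer: 8/3 147/40 119/40 43/12
209/80 207/100 151/50 131/60
5/3 97/40 217/120 85/36

Derivation:
After step 1:
  4 11/4 19/4 3
  5/4 16/5 7/5 3
  2 7/4 11/4 4/3
After step 2:
  8/3 147/40 119/40 43/12
  209/80 207/100 151/50 131/60
  5/3 97/40 217/120 85/36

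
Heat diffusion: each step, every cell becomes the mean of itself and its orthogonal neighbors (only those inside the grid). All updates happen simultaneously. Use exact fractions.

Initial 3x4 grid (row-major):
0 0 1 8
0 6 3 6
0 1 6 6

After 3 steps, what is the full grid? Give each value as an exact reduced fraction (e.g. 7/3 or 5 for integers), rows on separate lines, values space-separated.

After step 1:
  0 7/4 3 5
  3/2 2 22/5 23/4
  1/3 13/4 4 6
After step 2:
  13/12 27/16 283/80 55/12
  23/24 129/50 383/100 423/80
  61/36 115/48 353/80 21/4
After step 3:
  179/144 5333/2400 8183/2400 1609/360
  11369/7200 6871/3000 7859/2000 22741/4800
  727/432 19949/7200 9533/2400 299/60

Answer: 179/144 5333/2400 8183/2400 1609/360
11369/7200 6871/3000 7859/2000 22741/4800
727/432 19949/7200 9533/2400 299/60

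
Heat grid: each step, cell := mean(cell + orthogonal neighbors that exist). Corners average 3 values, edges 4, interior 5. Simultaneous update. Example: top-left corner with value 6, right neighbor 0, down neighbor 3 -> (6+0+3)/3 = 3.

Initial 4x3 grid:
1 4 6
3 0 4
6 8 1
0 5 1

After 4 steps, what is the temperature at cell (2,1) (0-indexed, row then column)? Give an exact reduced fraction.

Answer: 69987/20000

Derivation:
Step 1: cell (2,1) = 4
Step 2: cell (2,1) = 381/100
Step 3: cell (2,1) = 3419/1000
Step 4: cell (2,1) = 69987/20000
Full grid after step 4:
  409511/129600 2872889/864000 432911/129600
  725251/216000 1194391/360000 744001/216000
  746371/216000 69987/20000 724121/216000
  58057/16200 494999/144000 13733/4050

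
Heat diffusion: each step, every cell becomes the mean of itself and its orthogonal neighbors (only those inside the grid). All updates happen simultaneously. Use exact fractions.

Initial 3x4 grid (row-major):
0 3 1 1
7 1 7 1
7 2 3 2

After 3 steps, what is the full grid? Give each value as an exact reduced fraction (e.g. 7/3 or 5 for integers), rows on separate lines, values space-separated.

After step 1:
  10/3 5/4 3 1
  15/4 4 13/5 11/4
  16/3 13/4 7/2 2
After step 2:
  25/9 139/48 157/80 9/4
  197/48 297/100 317/100 167/80
  37/9 193/48 227/80 11/4
After step 3:
  88/27 19091/7200 6167/2400 21/10
  50267/14400 20593/6000 5211/2000 4103/1600
  881/216 25091/7200 7667/2400 307/120

Answer: 88/27 19091/7200 6167/2400 21/10
50267/14400 20593/6000 5211/2000 4103/1600
881/216 25091/7200 7667/2400 307/120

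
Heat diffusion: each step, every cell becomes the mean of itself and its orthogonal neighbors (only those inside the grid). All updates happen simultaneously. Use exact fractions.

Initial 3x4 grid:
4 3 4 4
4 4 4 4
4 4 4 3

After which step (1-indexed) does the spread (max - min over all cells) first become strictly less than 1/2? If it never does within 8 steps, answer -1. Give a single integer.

Step 1: max=4, min=11/3, spread=1/3
  -> spread < 1/2 first at step 1
Step 2: max=4, min=67/18, spread=5/18
Step 3: max=2821/720, min=4109/1080, spread=49/432
Step 4: max=84431/21600, min=493931/129600, spread=2531/25920
Step 5: max=838609/216000, min=198246911/51840000, spread=3019249/51840000
Step 6: max=75360949/19440000, min=198483289/51840000, spread=297509/6220800
Step 7: max=1127714479/291600000, min=715339200791/186624000000, spread=6398065769/186624000000
Step 8: max=45066621049/11664000000, min=2146750535227/559872000000, spread=131578201/4478976000

Answer: 1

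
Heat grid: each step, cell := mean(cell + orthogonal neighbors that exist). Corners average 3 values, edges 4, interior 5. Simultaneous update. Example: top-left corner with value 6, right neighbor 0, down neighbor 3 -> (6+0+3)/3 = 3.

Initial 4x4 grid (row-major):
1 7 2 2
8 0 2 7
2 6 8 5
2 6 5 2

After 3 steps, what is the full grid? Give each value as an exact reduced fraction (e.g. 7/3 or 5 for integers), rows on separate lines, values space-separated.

Answer: 1057/270 25853/7200 27061/7200 8053/2160
27323/7200 3103/750 24187/6000 15053/3600
30467/7200 25571/6000 4633/1000 5599/1200
8909/2160 8153/1800 949/200 1727/360

Derivation:
After step 1:
  16/3 5/2 13/4 11/3
  11/4 23/5 19/5 4
  9/2 22/5 26/5 11/2
  10/3 19/4 21/4 4
After step 2:
  127/36 941/240 793/240 131/36
  1031/240 361/100 417/100 509/120
  899/240 469/100 483/100 187/40
  151/36 133/30 24/5 59/12
After step 3:
  1057/270 25853/7200 27061/7200 8053/2160
  27323/7200 3103/750 24187/6000 15053/3600
  30467/7200 25571/6000 4633/1000 5599/1200
  8909/2160 8153/1800 949/200 1727/360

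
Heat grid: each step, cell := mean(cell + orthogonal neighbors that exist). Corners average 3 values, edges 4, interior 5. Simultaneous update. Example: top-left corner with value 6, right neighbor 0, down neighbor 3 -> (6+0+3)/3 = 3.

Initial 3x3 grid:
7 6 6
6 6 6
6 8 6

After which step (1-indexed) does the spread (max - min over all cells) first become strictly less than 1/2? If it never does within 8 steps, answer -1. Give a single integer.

Answer: 2

Derivation:
Step 1: max=20/3, min=6, spread=2/3
Step 2: max=787/120, min=73/12, spread=19/40
  -> spread < 1/2 first at step 2
Step 3: max=13999/2160, min=4463/720, spread=61/216
Step 4: max=832313/129600, min=268921/43200, spread=511/2592
Step 5: max=49804111/7776000, min=16242287/2592000, spread=4309/31104
Step 6: max=2976711017/466560000, min=977114089/155520000, spread=36295/373248
Step 7: max=178264858399/27993600000, min=58784592383/9331200000, spread=305773/4478976
Step 8: max=10677205692953/1679616000000, min=3532235741401/559872000000, spread=2575951/53747712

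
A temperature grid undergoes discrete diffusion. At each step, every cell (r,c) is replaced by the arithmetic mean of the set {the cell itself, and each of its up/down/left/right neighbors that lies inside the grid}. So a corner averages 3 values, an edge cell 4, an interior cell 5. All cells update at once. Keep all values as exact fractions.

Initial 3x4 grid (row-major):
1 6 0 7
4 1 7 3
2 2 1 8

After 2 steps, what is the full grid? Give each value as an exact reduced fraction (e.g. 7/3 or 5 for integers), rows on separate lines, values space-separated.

After step 1:
  11/3 2 5 10/3
  2 4 12/5 25/4
  8/3 3/2 9/2 4
After step 2:
  23/9 11/3 191/60 175/36
  37/12 119/50 443/100 959/240
  37/18 19/6 31/10 59/12

Answer: 23/9 11/3 191/60 175/36
37/12 119/50 443/100 959/240
37/18 19/6 31/10 59/12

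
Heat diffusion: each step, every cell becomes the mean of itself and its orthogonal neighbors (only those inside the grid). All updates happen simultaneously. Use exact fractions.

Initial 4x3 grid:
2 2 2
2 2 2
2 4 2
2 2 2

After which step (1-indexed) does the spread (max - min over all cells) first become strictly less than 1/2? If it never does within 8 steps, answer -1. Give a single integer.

Answer: 2

Derivation:
Step 1: max=5/2, min=2, spread=1/2
Step 2: max=123/50, min=2, spread=23/50
  -> spread < 1/2 first at step 2
Step 3: max=5611/2400, min=413/200, spread=131/480
Step 4: max=49751/21600, min=7591/3600, spread=841/4320
Step 5: max=19822051/8640000, min=1533373/720000, spread=56863/345600
Step 6: max=177054341/77760000, min=13949543/6480000, spread=386393/3110400
Step 7: max=70601723131/31104000000, min=5604358813/2592000000, spread=26795339/248832000
Step 8: max=4216295714129/1866240000000, min=338126149667/155520000000, spread=254051069/2985984000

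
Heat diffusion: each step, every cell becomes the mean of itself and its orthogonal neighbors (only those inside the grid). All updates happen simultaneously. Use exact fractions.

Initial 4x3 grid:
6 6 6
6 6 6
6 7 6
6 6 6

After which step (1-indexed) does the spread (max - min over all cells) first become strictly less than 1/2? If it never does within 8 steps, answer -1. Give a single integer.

Answer: 1

Derivation:
Step 1: max=25/4, min=6, spread=1/4
  -> spread < 1/2 first at step 1
Step 2: max=623/100, min=6, spread=23/100
Step 3: max=29611/4800, min=2413/400, spread=131/960
Step 4: max=265751/43200, min=43591/7200, spread=841/8640
Step 5: max=106222051/17280000, min=8733373/1440000, spread=56863/691200
Step 6: max=954654341/155520000, min=78749543/12960000, spread=386393/6220800
Step 7: max=381641723131/62208000000, min=31524358813/5184000000, spread=26795339/497664000
Step 8: max=22878695714129/3732480000000, min=1893326149667/311040000000, spread=254051069/5971968000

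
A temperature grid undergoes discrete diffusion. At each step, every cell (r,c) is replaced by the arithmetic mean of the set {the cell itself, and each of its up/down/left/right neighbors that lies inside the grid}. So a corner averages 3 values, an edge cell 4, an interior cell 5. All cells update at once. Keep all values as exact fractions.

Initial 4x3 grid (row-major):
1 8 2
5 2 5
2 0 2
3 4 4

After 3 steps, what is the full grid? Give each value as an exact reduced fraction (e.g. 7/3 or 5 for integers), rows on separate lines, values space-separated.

Answer: 1601/432 10273/2880 553/144
553/180 4073/1200 129/40
43/15 3283/1200 1087/360
385/144 8111/2880 1213/432

Derivation:
After step 1:
  14/3 13/4 5
  5/2 4 11/4
  5/2 2 11/4
  3 11/4 10/3
After step 2:
  125/36 203/48 11/3
  41/12 29/10 29/8
  5/2 14/5 65/24
  11/4 133/48 53/18
After step 3:
  1601/432 10273/2880 553/144
  553/180 4073/1200 129/40
  43/15 3283/1200 1087/360
  385/144 8111/2880 1213/432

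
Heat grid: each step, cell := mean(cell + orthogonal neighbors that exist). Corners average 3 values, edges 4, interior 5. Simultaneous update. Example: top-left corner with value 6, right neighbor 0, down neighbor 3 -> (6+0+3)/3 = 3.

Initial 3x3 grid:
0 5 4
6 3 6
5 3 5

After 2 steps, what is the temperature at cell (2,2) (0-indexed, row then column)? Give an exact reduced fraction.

Answer: 79/18

Derivation:
Step 1: cell (2,2) = 14/3
Step 2: cell (2,2) = 79/18
Full grid after step 2:
  61/18 61/15 25/6
  493/120 98/25 563/120
  73/18 269/60 79/18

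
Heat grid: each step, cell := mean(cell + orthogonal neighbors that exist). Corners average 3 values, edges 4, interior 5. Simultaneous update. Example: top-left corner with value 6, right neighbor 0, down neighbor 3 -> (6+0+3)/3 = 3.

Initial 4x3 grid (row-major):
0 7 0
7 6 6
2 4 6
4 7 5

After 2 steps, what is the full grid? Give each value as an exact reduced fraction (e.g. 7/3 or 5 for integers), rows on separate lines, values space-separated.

After step 1:
  14/3 13/4 13/3
  15/4 6 9/2
  17/4 5 21/4
  13/3 5 6
After step 2:
  35/9 73/16 145/36
  14/3 9/2 241/48
  13/3 51/10 83/16
  163/36 61/12 65/12

Answer: 35/9 73/16 145/36
14/3 9/2 241/48
13/3 51/10 83/16
163/36 61/12 65/12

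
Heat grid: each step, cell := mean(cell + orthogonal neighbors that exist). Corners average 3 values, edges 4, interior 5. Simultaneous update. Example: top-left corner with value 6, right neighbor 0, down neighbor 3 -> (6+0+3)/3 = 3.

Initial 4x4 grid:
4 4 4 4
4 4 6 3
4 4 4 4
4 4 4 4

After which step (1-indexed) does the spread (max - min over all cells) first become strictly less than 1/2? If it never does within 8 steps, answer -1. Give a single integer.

Answer: 2

Derivation:
Step 1: max=9/2, min=11/3, spread=5/6
Step 2: max=87/20, min=47/12, spread=13/30
  -> spread < 1/2 first at step 2
Step 3: max=605/144, min=4, spread=29/144
Step 4: max=14981/3600, min=21733/5400, spread=1477/10800
Step 5: max=2684857/648000, min=1213/300, spread=64777/648000
Step 6: max=133697159/32400000, min=548023/135000, spread=2171639/32400000
Step 7: max=96188833/23328000, min=1316749/324000, spread=276581/4665600
Step 8: max=21604691467/5248800000, min=1978398841/486000000, spread=1189919921/26244000000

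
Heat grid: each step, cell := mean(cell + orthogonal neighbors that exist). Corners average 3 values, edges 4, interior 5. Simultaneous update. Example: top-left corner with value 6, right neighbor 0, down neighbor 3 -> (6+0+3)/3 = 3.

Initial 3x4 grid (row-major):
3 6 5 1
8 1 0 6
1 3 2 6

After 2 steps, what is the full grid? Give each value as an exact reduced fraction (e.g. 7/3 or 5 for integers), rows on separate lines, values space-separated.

Answer: 38/9 961/240 271/80 41/12
991/240 303/100 77/25 883/240
3 121/40 359/120 32/9

Derivation:
After step 1:
  17/3 15/4 3 4
  13/4 18/5 14/5 13/4
  4 7/4 11/4 14/3
After step 2:
  38/9 961/240 271/80 41/12
  991/240 303/100 77/25 883/240
  3 121/40 359/120 32/9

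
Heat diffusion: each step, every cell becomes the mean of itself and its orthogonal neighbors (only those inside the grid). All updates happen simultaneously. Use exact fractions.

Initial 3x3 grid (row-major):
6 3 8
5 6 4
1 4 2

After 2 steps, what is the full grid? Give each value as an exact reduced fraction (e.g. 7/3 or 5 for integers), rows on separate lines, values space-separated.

Answer: 179/36 1189/240 21/4
169/40 229/50 133/30
133/36 859/240 139/36

Derivation:
After step 1:
  14/3 23/4 5
  9/2 22/5 5
  10/3 13/4 10/3
After step 2:
  179/36 1189/240 21/4
  169/40 229/50 133/30
  133/36 859/240 139/36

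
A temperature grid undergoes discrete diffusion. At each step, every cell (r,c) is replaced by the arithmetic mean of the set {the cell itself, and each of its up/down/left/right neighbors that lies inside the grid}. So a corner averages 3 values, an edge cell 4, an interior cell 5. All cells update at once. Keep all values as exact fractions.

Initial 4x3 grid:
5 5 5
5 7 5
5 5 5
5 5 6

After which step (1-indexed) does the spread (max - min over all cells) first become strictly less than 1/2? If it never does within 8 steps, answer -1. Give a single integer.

Step 1: max=11/2, min=5, spread=1/2
Step 2: max=273/50, min=61/12, spread=113/300
  -> spread < 1/2 first at step 2
Step 3: max=12871/2400, min=3733/720, spread=1283/7200
Step 4: max=28769/5400, min=74879/14400, spread=1103/8640
Step 5: max=11489929/2160000, min=13568663/2592000, spread=1096259/12960000
Step 6: max=413191721/77760000, min=815282717/155520000, spread=444029/6220800
Step 7: max=24752948839/4665600000, min=1816165789/345600000, spread=3755371/74649600
Step 8: max=1484490843101/279936000000, min=2944934384077/559872000000, spread=64126139/1492992000

Answer: 2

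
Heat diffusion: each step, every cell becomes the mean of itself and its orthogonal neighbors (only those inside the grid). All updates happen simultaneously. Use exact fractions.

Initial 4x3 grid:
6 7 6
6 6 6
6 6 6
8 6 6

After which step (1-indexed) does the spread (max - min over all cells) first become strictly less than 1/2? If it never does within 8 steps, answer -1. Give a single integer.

Answer: 3

Derivation:
Step 1: max=20/3, min=6, spread=2/3
Step 2: max=59/9, min=6, spread=5/9
Step 3: max=689/108, min=2747/450, spread=743/2700
  -> spread < 1/2 first at step 3
Step 4: max=411037/64800, min=110587/18000, spread=64619/324000
Step 5: max=24464753/3888000, min=9981917/1620000, spread=2540761/19440000
Step 6: max=1463920807/233280000, min=2881997239/466560000, spread=73351/746496
Step 7: max=87578668613/13996800000, min=173180245301/27993600000, spread=79083677/1119744000
Step 8: max=5247333478567/839808000000, min=10398180793759/1679616000000, spread=771889307/13436928000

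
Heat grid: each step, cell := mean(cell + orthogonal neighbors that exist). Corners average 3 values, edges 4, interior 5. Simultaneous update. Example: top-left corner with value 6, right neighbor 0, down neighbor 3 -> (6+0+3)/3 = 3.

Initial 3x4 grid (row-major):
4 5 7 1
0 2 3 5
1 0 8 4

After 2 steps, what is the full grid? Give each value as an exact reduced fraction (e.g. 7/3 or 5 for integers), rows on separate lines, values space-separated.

Answer: 37/12 27/8 107/24 139/36
85/48 16/5 18/5 73/16
29/18 53/24 103/24 38/9

Derivation:
After step 1:
  3 9/2 4 13/3
  7/4 2 5 13/4
  1/3 11/4 15/4 17/3
After step 2:
  37/12 27/8 107/24 139/36
  85/48 16/5 18/5 73/16
  29/18 53/24 103/24 38/9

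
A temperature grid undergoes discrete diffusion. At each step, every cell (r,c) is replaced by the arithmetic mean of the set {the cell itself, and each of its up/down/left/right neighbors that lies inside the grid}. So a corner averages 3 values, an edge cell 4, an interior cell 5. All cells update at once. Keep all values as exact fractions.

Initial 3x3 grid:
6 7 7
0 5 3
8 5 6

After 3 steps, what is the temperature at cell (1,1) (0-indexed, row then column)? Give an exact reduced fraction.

Step 1: cell (1,1) = 4
Step 2: cell (1,1) = 21/4
Step 3: cell (1,1) = 389/80
Full grid after step 3:
  523/108 1015/192 1129/216
  2843/576 389/80 3049/576
  2035/432 61/12 2153/432

Answer: 389/80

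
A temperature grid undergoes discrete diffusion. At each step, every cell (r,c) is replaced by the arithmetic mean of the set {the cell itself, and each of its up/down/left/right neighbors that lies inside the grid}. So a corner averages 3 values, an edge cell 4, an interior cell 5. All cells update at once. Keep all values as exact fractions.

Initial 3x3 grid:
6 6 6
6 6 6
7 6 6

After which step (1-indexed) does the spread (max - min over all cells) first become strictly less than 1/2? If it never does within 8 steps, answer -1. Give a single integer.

Step 1: max=19/3, min=6, spread=1/3
  -> spread < 1/2 first at step 1
Step 2: max=113/18, min=6, spread=5/18
Step 3: max=1337/216, min=6, spread=41/216
Step 4: max=79891/12960, min=2171/360, spread=347/2592
Step 5: max=4772537/777600, min=21757/3600, spread=2921/31104
Step 6: max=285764539/46656000, min=2617483/432000, spread=24611/373248
Step 7: max=17114882033/2799360000, min=58976741/9720000, spread=207329/4478976
Step 8: max=1025799552451/167961600000, min=3149201599/518400000, spread=1746635/53747712

Answer: 1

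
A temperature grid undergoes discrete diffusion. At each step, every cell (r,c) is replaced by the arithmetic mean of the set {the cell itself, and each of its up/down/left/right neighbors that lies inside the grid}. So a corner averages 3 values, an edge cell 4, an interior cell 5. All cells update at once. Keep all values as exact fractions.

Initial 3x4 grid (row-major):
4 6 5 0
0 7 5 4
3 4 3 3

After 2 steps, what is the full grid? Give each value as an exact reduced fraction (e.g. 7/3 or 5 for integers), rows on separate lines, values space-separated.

Answer: 37/9 517/120 173/40 10/3
407/120 449/100 399/100 53/15
121/36 221/60 121/30 121/36

Derivation:
After step 1:
  10/3 11/2 4 3
  7/2 22/5 24/5 3
  7/3 17/4 15/4 10/3
After step 2:
  37/9 517/120 173/40 10/3
  407/120 449/100 399/100 53/15
  121/36 221/60 121/30 121/36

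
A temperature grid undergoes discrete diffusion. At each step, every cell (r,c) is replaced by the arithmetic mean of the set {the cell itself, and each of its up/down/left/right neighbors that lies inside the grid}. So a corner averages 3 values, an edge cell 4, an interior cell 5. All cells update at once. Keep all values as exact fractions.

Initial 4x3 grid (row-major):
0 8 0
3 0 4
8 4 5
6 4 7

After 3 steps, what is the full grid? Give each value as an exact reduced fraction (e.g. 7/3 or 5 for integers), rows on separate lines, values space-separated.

After step 1:
  11/3 2 4
  11/4 19/5 9/4
  21/4 21/5 5
  6 21/4 16/3
After step 2:
  101/36 101/30 11/4
  58/15 3 301/80
  91/20 47/10 1007/240
  11/2 1247/240 187/36
After step 3:
  1807/540 1073/360 2371/720
  32/9 4487/1200 329/96
  1117/240 2597/600 6427/1440
  3659/720 2965/576 5251/1080

Answer: 1807/540 1073/360 2371/720
32/9 4487/1200 329/96
1117/240 2597/600 6427/1440
3659/720 2965/576 5251/1080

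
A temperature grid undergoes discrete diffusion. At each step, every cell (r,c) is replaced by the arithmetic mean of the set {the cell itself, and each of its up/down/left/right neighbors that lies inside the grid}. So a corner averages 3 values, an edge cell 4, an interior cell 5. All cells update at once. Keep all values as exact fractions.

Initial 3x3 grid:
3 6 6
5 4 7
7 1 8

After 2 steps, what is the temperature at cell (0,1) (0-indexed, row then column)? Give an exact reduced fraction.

Step 1: cell (0,1) = 19/4
Step 2: cell (0,1) = 407/80
Full grid after step 2:
  85/18 407/80 52/9
  367/80 507/100 1351/240
  169/36 289/60 199/36

Answer: 407/80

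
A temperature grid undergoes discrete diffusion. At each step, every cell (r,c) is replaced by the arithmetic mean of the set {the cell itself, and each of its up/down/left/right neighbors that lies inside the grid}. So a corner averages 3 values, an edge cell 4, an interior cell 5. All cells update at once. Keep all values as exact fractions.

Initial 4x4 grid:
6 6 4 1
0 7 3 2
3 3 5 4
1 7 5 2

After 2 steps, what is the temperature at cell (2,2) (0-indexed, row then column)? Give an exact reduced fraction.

Step 1: cell (2,2) = 4
Step 2: cell (2,2) = 106/25
Full grid after step 2:
  55/12 341/80 947/240 25/9
  271/80 91/20 18/5 737/240
  173/48 371/100 106/25 161/48
  113/36 209/48 197/48 35/9

Answer: 106/25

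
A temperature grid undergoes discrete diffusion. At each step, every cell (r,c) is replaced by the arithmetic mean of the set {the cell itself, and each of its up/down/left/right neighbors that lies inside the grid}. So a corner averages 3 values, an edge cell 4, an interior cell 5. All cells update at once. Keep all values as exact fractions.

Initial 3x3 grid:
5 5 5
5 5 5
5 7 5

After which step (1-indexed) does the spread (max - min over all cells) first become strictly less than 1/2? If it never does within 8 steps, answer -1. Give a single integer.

Answer: 3

Derivation:
Step 1: max=17/3, min=5, spread=2/3
Step 2: max=667/120, min=5, spread=67/120
Step 3: max=5837/1080, min=507/100, spread=1807/5400
  -> spread < 1/2 first at step 3
Step 4: max=2317963/432000, min=13861/2700, spread=33401/144000
Step 5: max=20669933/3888000, min=1393391/270000, spread=3025513/19440000
Step 6: max=8240926867/1555200000, min=74755949/14400000, spread=53531/497664
Step 7: max=492592925849/93312000000, min=20231116051/3888000000, spread=450953/5971968
Step 8: max=29502503560603/5598720000000, min=2433808610519/466560000000, spread=3799043/71663616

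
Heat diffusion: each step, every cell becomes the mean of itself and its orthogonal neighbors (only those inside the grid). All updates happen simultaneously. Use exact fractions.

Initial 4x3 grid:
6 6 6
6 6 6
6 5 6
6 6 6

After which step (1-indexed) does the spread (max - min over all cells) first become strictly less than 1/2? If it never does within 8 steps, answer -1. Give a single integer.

Step 1: max=6, min=23/4, spread=1/4
  -> spread < 1/2 first at step 1
Step 2: max=6, min=577/100, spread=23/100
Step 3: max=2387/400, min=27989/4800, spread=131/960
Step 4: max=42809/7200, min=252649/43200, spread=841/8640
Step 5: max=8546627/1440000, min=101137949/17280000, spread=56863/691200
Step 6: max=76770457/12960000, min=911585659/155520000, spread=386393/6220800
Step 7: max=30683641187/5184000000, min=364854276869/62208000000, spread=26795339/497664000
Step 8: max=1839153850333/311040000000, min=21911064285871/3732480000000, spread=254051069/5971968000

Answer: 1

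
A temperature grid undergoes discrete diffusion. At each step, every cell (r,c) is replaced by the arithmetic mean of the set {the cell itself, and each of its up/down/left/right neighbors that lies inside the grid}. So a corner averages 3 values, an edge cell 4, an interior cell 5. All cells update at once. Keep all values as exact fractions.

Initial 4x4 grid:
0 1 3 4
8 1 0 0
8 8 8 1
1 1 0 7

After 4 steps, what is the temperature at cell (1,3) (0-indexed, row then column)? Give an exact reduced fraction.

Step 1: cell (1,3) = 5/4
Step 2: cell (1,3) = 599/240
Step 3: cell (1,3) = 17489/7200
Step 4: cell (1,3) = 569651/216000
Full grid after step 4:
  69479/21600 205561/72000 530291/216000 72997/32400
  65989/18000 66483/20000 50873/18000 569651/216000
  219581/54000 168473/45000 606019/180000 651931/216000
  33139/8100 209171/54000 186529/54000 42809/12960

Answer: 569651/216000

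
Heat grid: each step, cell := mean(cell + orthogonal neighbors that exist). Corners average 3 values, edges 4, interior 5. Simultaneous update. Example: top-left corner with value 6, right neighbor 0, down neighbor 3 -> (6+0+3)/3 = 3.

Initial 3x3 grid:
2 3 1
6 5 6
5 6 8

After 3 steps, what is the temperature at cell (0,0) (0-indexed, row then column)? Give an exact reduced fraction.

Answer: 8737/2160

Derivation:
Step 1: cell (0,0) = 11/3
Step 2: cell (0,0) = 131/36
Step 3: cell (0,0) = 8737/2160
Full grid after step 3:
  8737/2160 18913/4800 8987/2160
  33257/7200 28943/6000 5797/1200
  5771/1080 9833/1800 757/135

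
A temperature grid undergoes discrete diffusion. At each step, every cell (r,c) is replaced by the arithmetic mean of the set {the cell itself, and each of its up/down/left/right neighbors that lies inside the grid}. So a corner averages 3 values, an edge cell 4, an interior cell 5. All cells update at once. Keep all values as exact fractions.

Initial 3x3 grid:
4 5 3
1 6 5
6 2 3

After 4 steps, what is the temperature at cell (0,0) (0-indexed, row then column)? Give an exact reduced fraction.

Step 1: cell (0,0) = 10/3
Step 2: cell (0,0) = 145/36
Step 3: cell (0,0) = 8363/2160
Step 4: cell (0,0) = 515641/129600
Full grid after step 4:
  515641/129600 1725611/432000 533641/129600
  3310847/864000 478463/120000 3432847/864000
  82711/21600 3295847/864000 255533/64800

Answer: 515641/129600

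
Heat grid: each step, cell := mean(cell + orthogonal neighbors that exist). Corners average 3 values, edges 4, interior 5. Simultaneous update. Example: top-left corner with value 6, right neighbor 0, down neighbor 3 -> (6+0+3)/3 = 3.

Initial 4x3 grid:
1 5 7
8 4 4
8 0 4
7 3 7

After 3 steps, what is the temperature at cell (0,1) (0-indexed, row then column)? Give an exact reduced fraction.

Answer: 297/64

Derivation:
Step 1: cell (0,1) = 17/4
Step 2: cell (0,1) = 369/80
Step 3: cell (0,1) = 297/64
Full grid after step 3:
  10297/2160 297/64 10007/2160
  3481/720 1831/400 809/180
  397/80 5501/1200 1559/360
  1217/240 13381/2880 9463/2160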